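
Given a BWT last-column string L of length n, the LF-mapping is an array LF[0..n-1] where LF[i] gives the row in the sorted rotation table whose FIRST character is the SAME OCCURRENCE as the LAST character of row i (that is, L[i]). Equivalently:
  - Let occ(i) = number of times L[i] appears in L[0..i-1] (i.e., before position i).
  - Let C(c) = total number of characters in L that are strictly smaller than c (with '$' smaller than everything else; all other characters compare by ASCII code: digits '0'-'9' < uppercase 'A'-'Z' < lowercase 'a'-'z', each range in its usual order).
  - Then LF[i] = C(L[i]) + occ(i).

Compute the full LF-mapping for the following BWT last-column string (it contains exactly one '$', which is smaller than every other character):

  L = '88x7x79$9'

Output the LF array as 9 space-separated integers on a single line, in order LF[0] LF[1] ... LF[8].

Answer: 3 4 7 1 8 2 5 0 6

Derivation:
Char counts: '$':1, '7':2, '8':2, '9':2, 'x':2
C (first-col start): C('$')=0, C('7')=1, C('8')=3, C('9')=5, C('x')=7
L[0]='8': occ=0, LF[0]=C('8')+0=3+0=3
L[1]='8': occ=1, LF[1]=C('8')+1=3+1=4
L[2]='x': occ=0, LF[2]=C('x')+0=7+0=7
L[3]='7': occ=0, LF[3]=C('7')+0=1+0=1
L[4]='x': occ=1, LF[4]=C('x')+1=7+1=8
L[5]='7': occ=1, LF[5]=C('7')+1=1+1=2
L[6]='9': occ=0, LF[6]=C('9')+0=5+0=5
L[7]='$': occ=0, LF[7]=C('$')+0=0+0=0
L[8]='9': occ=1, LF[8]=C('9')+1=5+1=6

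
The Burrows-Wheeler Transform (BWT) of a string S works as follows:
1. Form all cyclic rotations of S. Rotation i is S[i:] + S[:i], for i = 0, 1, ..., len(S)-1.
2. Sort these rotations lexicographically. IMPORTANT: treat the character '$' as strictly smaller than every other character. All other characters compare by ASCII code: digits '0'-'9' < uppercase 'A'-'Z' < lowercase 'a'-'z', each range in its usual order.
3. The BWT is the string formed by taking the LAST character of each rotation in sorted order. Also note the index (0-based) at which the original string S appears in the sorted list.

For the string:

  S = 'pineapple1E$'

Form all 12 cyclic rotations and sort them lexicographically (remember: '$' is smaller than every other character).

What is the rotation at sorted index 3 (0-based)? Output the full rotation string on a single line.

Answer: apple1E$pine

Derivation:
All 12 rotations (rotation i = S[i:]+S[:i]):
  rot[0] = pineapple1E$
  rot[1] = ineapple1E$p
  rot[2] = neapple1E$pi
  rot[3] = eapple1E$pin
  rot[4] = apple1E$pine
  rot[5] = pple1E$pinea
  rot[6] = ple1E$pineap
  rot[7] = le1E$pineapp
  rot[8] = e1E$pineappl
  rot[9] = 1E$pineapple
  rot[10] = E$pineapple1
  rot[11] = $pineapple1E
Sorted (with $ < everything):
  sorted[0] = $pineapple1E
  sorted[1] = 1E$pineapple
  sorted[2] = E$pineapple1
  sorted[3] = apple1E$pine
  sorted[4] = e1E$pineappl
  sorted[5] = eapple1E$pin
  sorted[6] = ineapple1E$p
  sorted[7] = le1E$pineapp
  sorted[8] = neapple1E$pi
  sorted[9] = pineapple1E$
  sorted[10] = ple1E$pineap
  sorted[11] = pple1E$pinea
sorted[3] = apple1E$pine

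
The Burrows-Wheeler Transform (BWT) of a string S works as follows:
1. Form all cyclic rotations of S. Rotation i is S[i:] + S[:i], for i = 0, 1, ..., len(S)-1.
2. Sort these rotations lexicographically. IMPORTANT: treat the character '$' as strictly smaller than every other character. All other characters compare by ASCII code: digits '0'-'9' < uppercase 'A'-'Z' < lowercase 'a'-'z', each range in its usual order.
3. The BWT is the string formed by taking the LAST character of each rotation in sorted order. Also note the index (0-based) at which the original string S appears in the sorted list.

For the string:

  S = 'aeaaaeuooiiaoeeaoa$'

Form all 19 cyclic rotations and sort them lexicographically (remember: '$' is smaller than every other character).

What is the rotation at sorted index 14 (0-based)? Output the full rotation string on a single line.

Answer: oa$aeaaaeuooiiaoeea

Derivation:
All 19 rotations (rotation i = S[i:]+S[:i]):
  rot[0] = aeaaaeuooiiaoeeaoa$
  rot[1] = eaaaeuooiiaoeeaoa$a
  rot[2] = aaaeuooiiaoeeaoa$ae
  rot[3] = aaeuooiiaoeeaoa$aea
  rot[4] = aeuooiiaoeeaoa$aeaa
  rot[5] = euooiiaoeeaoa$aeaaa
  rot[6] = uooiiaoeeaoa$aeaaae
  rot[7] = ooiiaoeeaoa$aeaaaeu
  rot[8] = oiiaoeeaoa$aeaaaeuo
  rot[9] = iiaoeeaoa$aeaaaeuoo
  rot[10] = iaoeeaoa$aeaaaeuooi
  rot[11] = aoeeaoa$aeaaaeuooii
  rot[12] = oeeaoa$aeaaaeuooiia
  rot[13] = eeaoa$aeaaaeuooiiao
  rot[14] = eaoa$aeaaaeuooiiaoe
  rot[15] = aoa$aeaaaeuooiiaoee
  rot[16] = oa$aeaaaeuooiiaoeea
  rot[17] = a$aeaaaeuooiiaoeeao
  rot[18] = $aeaaaeuooiiaoeeaoa
Sorted (with $ < everything):
  sorted[0] = $aeaaaeuooiiaoeeaoa
  sorted[1] = a$aeaaaeuooiiaoeeao
  sorted[2] = aaaeuooiiaoeeaoa$ae
  sorted[3] = aaeuooiiaoeeaoa$aea
  sorted[4] = aeaaaeuooiiaoeeaoa$
  sorted[5] = aeuooiiaoeeaoa$aeaa
  sorted[6] = aoa$aeaaaeuooiiaoee
  sorted[7] = aoeeaoa$aeaaaeuooii
  sorted[8] = eaaaeuooiiaoeeaoa$a
  sorted[9] = eaoa$aeaaaeuooiiaoe
  sorted[10] = eeaoa$aeaaaeuooiiao
  sorted[11] = euooiiaoeeaoa$aeaaa
  sorted[12] = iaoeeaoa$aeaaaeuooi
  sorted[13] = iiaoeeaoa$aeaaaeuoo
  sorted[14] = oa$aeaaaeuooiiaoeea
  sorted[15] = oeeaoa$aeaaaeuooiia
  sorted[16] = oiiaoeeaoa$aeaaaeuo
  sorted[17] = ooiiaoeeaoa$aeaaaeu
  sorted[18] = uooiiaoeeaoa$aeaaae
sorted[14] = oa$aeaaaeuooiiaoeea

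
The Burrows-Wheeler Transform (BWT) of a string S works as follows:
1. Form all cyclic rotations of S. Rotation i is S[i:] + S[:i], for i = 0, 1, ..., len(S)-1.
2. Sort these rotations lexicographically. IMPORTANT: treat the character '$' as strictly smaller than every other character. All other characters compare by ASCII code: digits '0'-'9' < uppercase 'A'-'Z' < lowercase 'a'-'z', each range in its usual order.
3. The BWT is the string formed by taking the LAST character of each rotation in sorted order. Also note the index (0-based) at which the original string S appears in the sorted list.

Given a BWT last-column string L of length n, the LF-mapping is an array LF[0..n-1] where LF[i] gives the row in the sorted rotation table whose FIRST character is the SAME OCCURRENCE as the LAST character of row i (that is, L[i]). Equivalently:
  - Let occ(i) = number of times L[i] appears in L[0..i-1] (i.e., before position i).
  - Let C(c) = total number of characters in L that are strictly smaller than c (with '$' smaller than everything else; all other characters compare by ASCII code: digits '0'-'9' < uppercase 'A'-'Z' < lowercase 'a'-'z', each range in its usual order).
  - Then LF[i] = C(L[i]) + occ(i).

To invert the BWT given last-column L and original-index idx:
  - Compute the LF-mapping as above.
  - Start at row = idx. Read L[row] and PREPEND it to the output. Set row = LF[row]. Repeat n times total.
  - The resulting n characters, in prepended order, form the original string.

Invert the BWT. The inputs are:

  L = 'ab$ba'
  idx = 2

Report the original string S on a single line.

Answer: abba$

Derivation:
LF mapping: 1 3 0 4 2
Walk LF starting at row 2, prepending L[row]:
  step 1: row=2, L[2]='$', prepend. Next row=LF[2]=0
  step 2: row=0, L[0]='a', prepend. Next row=LF[0]=1
  step 3: row=1, L[1]='b', prepend. Next row=LF[1]=3
  step 4: row=3, L[3]='b', prepend. Next row=LF[3]=4
  step 5: row=4, L[4]='a', prepend. Next row=LF[4]=2
Reversed output: abba$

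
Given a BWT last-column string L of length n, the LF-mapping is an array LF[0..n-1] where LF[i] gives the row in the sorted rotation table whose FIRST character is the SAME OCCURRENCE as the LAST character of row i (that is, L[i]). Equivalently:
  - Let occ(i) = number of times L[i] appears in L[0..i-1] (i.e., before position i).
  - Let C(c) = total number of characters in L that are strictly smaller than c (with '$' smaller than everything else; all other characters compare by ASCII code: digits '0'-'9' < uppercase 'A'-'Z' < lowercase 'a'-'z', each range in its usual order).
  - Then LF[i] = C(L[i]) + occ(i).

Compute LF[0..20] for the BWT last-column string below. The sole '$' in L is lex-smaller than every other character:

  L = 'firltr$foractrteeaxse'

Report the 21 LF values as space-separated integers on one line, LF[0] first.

Answer: 7 9 12 10 17 13 0 8 11 14 1 3 18 15 19 4 5 2 20 16 6

Derivation:
Char counts: '$':1, 'a':2, 'c':1, 'e':3, 'f':2, 'i':1, 'l':1, 'o':1, 'r':4, 's':1, 't':3, 'x':1
C (first-col start): C('$')=0, C('a')=1, C('c')=3, C('e')=4, C('f')=7, C('i')=9, C('l')=10, C('o')=11, C('r')=12, C('s')=16, C('t')=17, C('x')=20
L[0]='f': occ=0, LF[0]=C('f')+0=7+0=7
L[1]='i': occ=0, LF[1]=C('i')+0=9+0=9
L[2]='r': occ=0, LF[2]=C('r')+0=12+0=12
L[3]='l': occ=0, LF[3]=C('l')+0=10+0=10
L[4]='t': occ=0, LF[4]=C('t')+0=17+0=17
L[5]='r': occ=1, LF[5]=C('r')+1=12+1=13
L[6]='$': occ=0, LF[6]=C('$')+0=0+0=0
L[7]='f': occ=1, LF[7]=C('f')+1=7+1=8
L[8]='o': occ=0, LF[8]=C('o')+0=11+0=11
L[9]='r': occ=2, LF[9]=C('r')+2=12+2=14
L[10]='a': occ=0, LF[10]=C('a')+0=1+0=1
L[11]='c': occ=0, LF[11]=C('c')+0=3+0=3
L[12]='t': occ=1, LF[12]=C('t')+1=17+1=18
L[13]='r': occ=3, LF[13]=C('r')+3=12+3=15
L[14]='t': occ=2, LF[14]=C('t')+2=17+2=19
L[15]='e': occ=0, LF[15]=C('e')+0=4+0=4
L[16]='e': occ=1, LF[16]=C('e')+1=4+1=5
L[17]='a': occ=1, LF[17]=C('a')+1=1+1=2
L[18]='x': occ=0, LF[18]=C('x')+0=20+0=20
L[19]='s': occ=0, LF[19]=C('s')+0=16+0=16
L[20]='e': occ=2, LF[20]=C('e')+2=4+2=6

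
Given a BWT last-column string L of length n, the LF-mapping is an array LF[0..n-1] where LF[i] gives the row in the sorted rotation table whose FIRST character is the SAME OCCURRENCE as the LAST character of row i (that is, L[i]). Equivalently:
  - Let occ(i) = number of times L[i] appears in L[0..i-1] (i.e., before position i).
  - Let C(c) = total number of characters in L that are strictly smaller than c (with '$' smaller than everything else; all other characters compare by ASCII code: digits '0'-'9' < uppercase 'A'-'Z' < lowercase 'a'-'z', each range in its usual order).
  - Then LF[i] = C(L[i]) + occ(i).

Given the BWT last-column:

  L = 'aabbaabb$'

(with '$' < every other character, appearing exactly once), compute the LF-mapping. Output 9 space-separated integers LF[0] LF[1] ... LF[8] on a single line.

Answer: 1 2 5 6 3 4 7 8 0

Derivation:
Char counts: '$':1, 'a':4, 'b':4
C (first-col start): C('$')=0, C('a')=1, C('b')=5
L[0]='a': occ=0, LF[0]=C('a')+0=1+0=1
L[1]='a': occ=1, LF[1]=C('a')+1=1+1=2
L[2]='b': occ=0, LF[2]=C('b')+0=5+0=5
L[3]='b': occ=1, LF[3]=C('b')+1=5+1=6
L[4]='a': occ=2, LF[4]=C('a')+2=1+2=3
L[5]='a': occ=3, LF[5]=C('a')+3=1+3=4
L[6]='b': occ=2, LF[6]=C('b')+2=5+2=7
L[7]='b': occ=3, LF[7]=C('b')+3=5+3=8
L[8]='$': occ=0, LF[8]=C('$')+0=0+0=0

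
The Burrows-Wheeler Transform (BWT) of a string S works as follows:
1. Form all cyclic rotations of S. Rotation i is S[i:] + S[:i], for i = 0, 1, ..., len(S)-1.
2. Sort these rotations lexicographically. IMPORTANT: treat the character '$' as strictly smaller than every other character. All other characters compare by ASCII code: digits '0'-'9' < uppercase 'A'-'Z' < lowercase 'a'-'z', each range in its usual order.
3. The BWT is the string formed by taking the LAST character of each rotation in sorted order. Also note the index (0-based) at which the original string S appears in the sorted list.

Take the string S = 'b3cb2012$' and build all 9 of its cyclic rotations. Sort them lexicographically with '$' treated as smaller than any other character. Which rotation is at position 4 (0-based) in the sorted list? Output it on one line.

Answer: 2012$b3cb

Derivation:
All 9 rotations (rotation i = S[i:]+S[:i]):
  rot[0] = b3cb2012$
  rot[1] = 3cb2012$b
  rot[2] = cb2012$b3
  rot[3] = b2012$b3c
  rot[4] = 2012$b3cb
  rot[5] = 012$b3cb2
  rot[6] = 12$b3cb20
  rot[7] = 2$b3cb201
  rot[8] = $b3cb2012
Sorted (with $ < everything):
  sorted[0] = $b3cb2012
  sorted[1] = 012$b3cb2
  sorted[2] = 12$b3cb20
  sorted[3] = 2$b3cb201
  sorted[4] = 2012$b3cb
  sorted[5] = 3cb2012$b
  sorted[6] = b2012$b3c
  sorted[7] = b3cb2012$
  sorted[8] = cb2012$b3
sorted[4] = 2012$b3cb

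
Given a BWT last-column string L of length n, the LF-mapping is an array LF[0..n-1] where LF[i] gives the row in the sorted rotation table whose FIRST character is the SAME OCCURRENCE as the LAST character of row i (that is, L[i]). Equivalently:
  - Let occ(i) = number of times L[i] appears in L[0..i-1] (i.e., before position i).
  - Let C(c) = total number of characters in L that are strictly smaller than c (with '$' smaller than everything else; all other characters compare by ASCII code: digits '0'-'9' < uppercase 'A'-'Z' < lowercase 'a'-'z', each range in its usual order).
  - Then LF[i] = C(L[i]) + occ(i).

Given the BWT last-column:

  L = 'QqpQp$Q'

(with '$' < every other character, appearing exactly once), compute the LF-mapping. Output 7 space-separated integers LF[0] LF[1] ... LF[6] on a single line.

Char counts: '$':1, 'Q':3, 'p':2, 'q':1
C (first-col start): C('$')=0, C('Q')=1, C('p')=4, C('q')=6
L[0]='Q': occ=0, LF[0]=C('Q')+0=1+0=1
L[1]='q': occ=0, LF[1]=C('q')+0=6+0=6
L[2]='p': occ=0, LF[2]=C('p')+0=4+0=4
L[3]='Q': occ=1, LF[3]=C('Q')+1=1+1=2
L[4]='p': occ=1, LF[4]=C('p')+1=4+1=5
L[5]='$': occ=0, LF[5]=C('$')+0=0+0=0
L[6]='Q': occ=2, LF[6]=C('Q')+2=1+2=3

Answer: 1 6 4 2 5 0 3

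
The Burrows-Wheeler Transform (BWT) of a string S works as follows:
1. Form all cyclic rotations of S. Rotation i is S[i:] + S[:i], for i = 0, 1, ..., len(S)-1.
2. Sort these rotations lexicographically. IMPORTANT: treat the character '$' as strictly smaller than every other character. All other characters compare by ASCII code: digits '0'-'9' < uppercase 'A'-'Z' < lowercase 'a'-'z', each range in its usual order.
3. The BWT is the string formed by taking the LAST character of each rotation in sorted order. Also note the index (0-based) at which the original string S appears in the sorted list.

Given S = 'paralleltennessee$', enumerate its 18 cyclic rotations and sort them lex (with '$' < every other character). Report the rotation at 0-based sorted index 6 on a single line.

Answer: ennessee$parallelt

Derivation:
All 18 rotations (rotation i = S[i:]+S[:i]):
  rot[0] = paralleltennessee$
  rot[1] = aralleltennessee$p
  rot[2] = ralleltennessee$pa
  rot[3] = alleltennessee$par
  rot[4] = lleltennessee$para
  rot[5] = leltennessee$paral
  rot[6] = eltennessee$parall
  rot[7] = ltennessee$paralle
  rot[8] = tennessee$parallel
  rot[9] = ennessee$parallelt
  rot[10] = nnessee$parallelte
  rot[11] = nessee$parallelten
  rot[12] = essee$paralleltenn
  rot[13] = ssee$paralleltenne
  rot[14] = see$paralleltennes
  rot[15] = ee$paralleltenness
  rot[16] = e$paralleltennesse
  rot[17] = $paralleltennessee
Sorted (with $ < everything):
  sorted[0] = $paralleltennessee
  sorted[1] = alleltennessee$par
  sorted[2] = aralleltennessee$p
  sorted[3] = e$paralleltennesse
  sorted[4] = ee$paralleltenness
  sorted[5] = eltennessee$parall
  sorted[6] = ennessee$parallelt
  sorted[7] = essee$paralleltenn
  sorted[8] = leltennessee$paral
  sorted[9] = lleltennessee$para
  sorted[10] = ltennessee$paralle
  sorted[11] = nessee$parallelten
  sorted[12] = nnessee$parallelte
  sorted[13] = paralleltennessee$
  sorted[14] = ralleltennessee$pa
  sorted[15] = see$paralleltennes
  sorted[16] = ssee$paralleltenne
  sorted[17] = tennessee$parallel
sorted[6] = ennessee$parallelt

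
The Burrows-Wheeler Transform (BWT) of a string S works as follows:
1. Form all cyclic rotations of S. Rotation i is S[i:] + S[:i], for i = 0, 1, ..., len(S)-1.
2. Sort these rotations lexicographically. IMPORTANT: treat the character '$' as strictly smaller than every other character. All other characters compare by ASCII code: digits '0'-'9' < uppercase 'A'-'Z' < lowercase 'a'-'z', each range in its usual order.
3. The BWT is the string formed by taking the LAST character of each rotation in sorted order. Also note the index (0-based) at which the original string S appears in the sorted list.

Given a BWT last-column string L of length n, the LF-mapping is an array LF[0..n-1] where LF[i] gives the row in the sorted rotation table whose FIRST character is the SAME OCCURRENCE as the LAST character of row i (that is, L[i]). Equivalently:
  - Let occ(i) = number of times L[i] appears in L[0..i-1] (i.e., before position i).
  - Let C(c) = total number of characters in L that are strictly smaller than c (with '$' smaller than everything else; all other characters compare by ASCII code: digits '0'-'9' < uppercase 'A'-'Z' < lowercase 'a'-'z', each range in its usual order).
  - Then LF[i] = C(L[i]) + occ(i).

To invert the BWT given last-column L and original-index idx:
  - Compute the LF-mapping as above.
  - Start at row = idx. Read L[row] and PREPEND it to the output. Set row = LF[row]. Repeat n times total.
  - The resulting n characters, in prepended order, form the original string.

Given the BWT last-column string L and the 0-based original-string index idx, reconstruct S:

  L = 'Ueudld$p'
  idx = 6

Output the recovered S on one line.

Answer: puddleU$

Derivation:
LF mapping: 1 4 7 2 5 3 0 6
Walk LF starting at row 6, prepending L[row]:
  step 1: row=6, L[6]='$', prepend. Next row=LF[6]=0
  step 2: row=0, L[0]='U', prepend. Next row=LF[0]=1
  step 3: row=1, L[1]='e', prepend. Next row=LF[1]=4
  step 4: row=4, L[4]='l', prepend. Next row=LF[4]=5
  step 5: row=5, L[5]='d', prepend. Next row=LF[5]=3
  step 6: row=3, L[3]='d', prepend. Next row=LF[3]=2
  step 7: row=2, L[2]='u', prepend. Next row=LF[2]=7
  step 8: row=7, L[7]='p', prepend. Next row=LF[7]=6
Reversed output: puddleU$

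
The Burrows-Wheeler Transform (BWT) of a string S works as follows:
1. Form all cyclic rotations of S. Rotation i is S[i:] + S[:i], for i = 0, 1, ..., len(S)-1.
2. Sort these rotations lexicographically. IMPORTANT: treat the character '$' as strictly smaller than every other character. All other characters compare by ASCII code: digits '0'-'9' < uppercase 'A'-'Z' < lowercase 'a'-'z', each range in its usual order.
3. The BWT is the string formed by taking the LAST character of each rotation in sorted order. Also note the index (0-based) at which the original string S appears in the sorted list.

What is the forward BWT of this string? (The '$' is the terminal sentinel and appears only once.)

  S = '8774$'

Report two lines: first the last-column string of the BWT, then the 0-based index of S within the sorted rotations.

Answer: 4778$
4

Derivation:
All 5 rotations (rotation i = S[i:]+S[:i]):
  rot[0] = 8774$
  rot[1] = 774$8
  rot[2] = 74$87
  rot[3] = 4$877
  rot[4] = $8774
Sorted (with $ < everything):
  sorted[0] = $8774  (last char: '4')
  sorted[1] = 4$877  (last char: '7')
  sorted[2] = 74$87  (last char: '7')
  sorted[3] = 774$8  (last char: '8')
  sorted[4] = 8774$  (last char: '$')
Last column: 4778$
Original string S is at sorted index 4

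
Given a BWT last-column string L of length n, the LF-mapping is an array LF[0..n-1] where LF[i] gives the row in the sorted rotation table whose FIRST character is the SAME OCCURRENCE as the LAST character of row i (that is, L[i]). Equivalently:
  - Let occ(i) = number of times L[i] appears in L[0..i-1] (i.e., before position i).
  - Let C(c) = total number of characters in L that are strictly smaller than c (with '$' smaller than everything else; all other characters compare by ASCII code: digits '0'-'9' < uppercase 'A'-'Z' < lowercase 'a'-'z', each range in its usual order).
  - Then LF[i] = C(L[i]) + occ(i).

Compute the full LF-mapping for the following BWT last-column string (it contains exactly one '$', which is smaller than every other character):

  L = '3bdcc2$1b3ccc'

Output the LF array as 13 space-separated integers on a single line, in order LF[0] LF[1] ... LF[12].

Char counts: '$':1, '1':1, '2':1, '3':2, 'b':2, 'c':5, 'd':1
C (first-col start): C('$')=0, C('1')=1, C('2')=2, C('3')=3, C('b')=5, C('c')=7, C('d')=12
L[0]='3': occ=0, LF[0]=C('3')+0=3+0=3
L[1]='b': occ=0, LF[1]=C('b')+0=5+0=5
L[2]='d': occ=0, LF[2]=C('d')+0=12+0=12
L[3]='c': occ=0, LF[3]=C('c')+0=7+0=7
L[4]='c': occ=1, LF[4]=C('c')+1=7+1=8
L[5]='2': occ=0, LF[5]=C('2')+0=2+0=2
L[6]='$': occ=0, LF[6]=C('$')+0=0+0=0
L[7]='1': occ=0, LF[7]=C('1')+0=1+0=1
L[8]='b': occ=1, LF[8]=C('b')+1=5+1=6
L[9]='3': occ=1, LF[9]=C('3')+1=3+1=4
L[10]='c': occ=2, LF[10]=C('c')+2=7+2=9
L[11]='c': occ=3, LF[11]=C('c')+3=7+3=10
L[12]='c': occ=4, LF[12]=C('c')+4=7+4=11

Answer: 3 5 12 7 8 2 0 1 6 4 9 10 11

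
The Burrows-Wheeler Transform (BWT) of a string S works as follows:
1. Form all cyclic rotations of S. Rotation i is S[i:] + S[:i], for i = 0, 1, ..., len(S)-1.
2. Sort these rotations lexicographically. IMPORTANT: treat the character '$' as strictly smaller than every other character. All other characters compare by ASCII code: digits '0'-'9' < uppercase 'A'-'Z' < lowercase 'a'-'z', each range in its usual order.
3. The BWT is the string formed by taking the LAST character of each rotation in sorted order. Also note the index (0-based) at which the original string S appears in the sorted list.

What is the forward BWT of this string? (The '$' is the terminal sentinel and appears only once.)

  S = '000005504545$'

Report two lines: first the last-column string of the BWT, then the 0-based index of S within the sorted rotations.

All 13 rotations (rotation i = S[i:]+S[:i]):
  rot[0] = 000005504545$
  rot[1] = 00005504545$0
  rot[2] = 0005504545$00
  rot[3] = 005504545$000
  rot[4] = 05504545$0000
  rot[5] = 5504545$00000
  rot[6] = 504545$000005
  rot[7] = 04545$0000055
  rot[8] = 4545$00000550
  rot[9] = 545$000005504
  rot[10] = 45$0000055045
  rot[11] = 5$00000550454
  rot[12] = $000005504545
Sorted (with $ < everything):
  sorted[0] = $000005504545  (last char: '5')
  sorted[1] = 000005504545$  (last char: '$')
  sorted[2] = 00005504545$0  (last char: '0')
  sorted[3] = 0005504545$00  (last char: '0')
  sorted[4] = 005504545$000  (last char: '0')
  sorted[5] = 04545$0000055  (last char: '5')
  sorted[6] = 05504545$0000  (last char: '0')
  sorted[7] = 45$0000055045  (last char: '5')
  sorted[8] = 4545$00000550  (last char: '0')
  sorted[9] = 5$00000550454  (last char: '4')
  sorted[10] = 504545$000005  (last char: '5')
  sorted[11] = 545$000005504  (last char: '4')
  sorted[12] = 5504545$00000  (last char: '0')
Last column: 5$00050504540
Original string S is at sorted index 1

Answer: 5$00050504540
1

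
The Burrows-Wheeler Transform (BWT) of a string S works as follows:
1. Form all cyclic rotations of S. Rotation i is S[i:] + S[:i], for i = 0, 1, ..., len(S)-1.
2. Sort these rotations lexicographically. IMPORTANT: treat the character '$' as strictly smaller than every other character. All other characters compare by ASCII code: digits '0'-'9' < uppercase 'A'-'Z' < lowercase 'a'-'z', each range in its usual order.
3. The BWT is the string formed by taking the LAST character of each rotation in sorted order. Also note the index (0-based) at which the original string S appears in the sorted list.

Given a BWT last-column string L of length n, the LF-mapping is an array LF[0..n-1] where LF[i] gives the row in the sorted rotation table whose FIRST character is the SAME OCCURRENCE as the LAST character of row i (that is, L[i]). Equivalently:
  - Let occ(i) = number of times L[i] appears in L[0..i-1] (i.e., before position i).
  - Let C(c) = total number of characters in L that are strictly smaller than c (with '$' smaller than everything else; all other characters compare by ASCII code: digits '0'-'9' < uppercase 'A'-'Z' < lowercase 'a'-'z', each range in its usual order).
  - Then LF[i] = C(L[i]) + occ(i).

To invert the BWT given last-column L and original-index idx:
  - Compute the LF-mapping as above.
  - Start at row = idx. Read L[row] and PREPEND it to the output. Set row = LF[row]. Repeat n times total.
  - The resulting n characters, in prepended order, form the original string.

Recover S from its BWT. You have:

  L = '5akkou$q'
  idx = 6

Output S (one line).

Answer: quokka5$

Derivation:
LF mapping: 1 2 3 4 5 7 0 6
Walk LF starting at row 6, prepending L[row]:
  step 1: row=6, L[6]='$', prepend. Next row=LF[6]=0
  step 2: row=0, L[0]='5', prepend. Next row=LF[0]=1
  step 3: row=1, L[1]='a', prepend. Next row=LF[1]=2
  step 4: row=2, L[2]='k', prepend. Next row=LF[2]=3
  step 5: row=3, L[3]='k', prepend. Next row=LF[3]=4
  step 6: row=4, L[4]='o', prepend. Next row=LF[4]=5
  step 7: row=5, L[5]='u', prepend. Next row=LF[5]=7
  step 8: row=7, L[7]='q', prepend. Next row=LF[7]=6
Reversed output: quokka5$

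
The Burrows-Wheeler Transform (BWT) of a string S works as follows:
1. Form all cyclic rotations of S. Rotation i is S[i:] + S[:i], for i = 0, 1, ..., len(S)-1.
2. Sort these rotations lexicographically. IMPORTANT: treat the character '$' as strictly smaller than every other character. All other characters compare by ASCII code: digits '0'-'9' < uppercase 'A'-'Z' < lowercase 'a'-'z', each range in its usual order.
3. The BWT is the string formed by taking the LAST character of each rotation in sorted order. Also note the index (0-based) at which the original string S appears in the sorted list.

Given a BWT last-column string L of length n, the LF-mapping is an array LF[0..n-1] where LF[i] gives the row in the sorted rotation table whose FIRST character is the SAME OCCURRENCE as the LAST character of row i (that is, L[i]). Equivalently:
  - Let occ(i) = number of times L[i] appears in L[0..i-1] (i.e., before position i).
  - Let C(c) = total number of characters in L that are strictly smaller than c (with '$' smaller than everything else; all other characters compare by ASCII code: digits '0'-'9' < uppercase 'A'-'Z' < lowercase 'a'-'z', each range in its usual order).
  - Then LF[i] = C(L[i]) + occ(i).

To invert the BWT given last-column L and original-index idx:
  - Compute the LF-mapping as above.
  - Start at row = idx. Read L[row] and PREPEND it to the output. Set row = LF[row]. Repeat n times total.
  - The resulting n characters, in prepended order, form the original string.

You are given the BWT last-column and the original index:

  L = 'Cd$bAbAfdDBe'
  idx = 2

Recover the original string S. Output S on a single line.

LF mapping: 4 8 0 6 1 7 2 11 9 5 3 10
Walk LF starting at row 2, prepending L[row]:
  step 1: row=2, L[2]='$', prepend. Next row=LF[2]=0
  step 2: row=0, L[0]='C', prepend. Next row=LF[0]=4
  step 3: row=4, L[4]='A', prepend. Next row=LF[4]=1
  step 4: row=1, L[1]='d', prepend. Next row=LF[1]=8
  step 5: row=8, L[8]='d', prepend. Next row=LF[8]=9
  step 6: row=9, L[9]='D', prepend. Next row=LF[9]=5
  step 7: row=5, L[5]='b', prepend. Next row=LF[5]=7
  step 8: row=7, L[7]='f', prepend. Next row=LF[7]=11
  step 9: row=11, L[11]='e', prepend. Next row=LF[11]=10
  step 10: row=10, L[10]='B', prepend. Next row=LF[10]=3
  step 11: row=3, L[3]='b', prepend. Next row=LF[3]=6
  step 12: row=6, L[6]='A', prepend. Next row=LF[6]=2
Reversed output: AbBefbDddAC$

Answer: AbBefbDddAC$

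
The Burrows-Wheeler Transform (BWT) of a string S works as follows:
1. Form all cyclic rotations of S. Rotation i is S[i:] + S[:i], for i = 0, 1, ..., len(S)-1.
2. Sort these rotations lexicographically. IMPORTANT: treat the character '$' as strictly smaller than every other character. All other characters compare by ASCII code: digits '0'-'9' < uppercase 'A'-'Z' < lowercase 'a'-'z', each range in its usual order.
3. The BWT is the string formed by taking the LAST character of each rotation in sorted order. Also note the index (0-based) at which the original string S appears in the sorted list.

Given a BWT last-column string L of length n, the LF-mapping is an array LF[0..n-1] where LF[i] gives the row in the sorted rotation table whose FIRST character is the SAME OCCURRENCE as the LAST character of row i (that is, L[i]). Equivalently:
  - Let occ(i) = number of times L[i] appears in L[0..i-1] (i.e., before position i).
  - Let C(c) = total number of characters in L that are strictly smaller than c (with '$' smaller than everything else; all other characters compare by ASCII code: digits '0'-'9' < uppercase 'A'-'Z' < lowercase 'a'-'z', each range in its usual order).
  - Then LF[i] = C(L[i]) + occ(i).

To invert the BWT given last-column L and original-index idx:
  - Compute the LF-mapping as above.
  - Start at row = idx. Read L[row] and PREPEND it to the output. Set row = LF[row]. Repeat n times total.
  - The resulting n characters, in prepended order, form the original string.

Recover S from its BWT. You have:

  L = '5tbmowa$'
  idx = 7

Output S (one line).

Answer: wombat5$

Derivation:
LF mapping: 1 6 3 4 5 7 2 0
Walk LF starting at row 7, prepending L[row]:
  step 1: row=7, L[7]='$', prepend. Next row=LF[7]=0
  step 2: row=0, L[0]='5', prepend. Next row=LF[0]=1
  step 3: row=1, L[1]='t', prepend. Next row=LF[1]=6
  step 4: row=6, L[6]='a', prepend. Next row=LF[6]=2
  step 5: row=2, L[2]='b', prepend. Next row=LF[2]=3
  step 6: row=3, L[3]='m', prepend. Next row=LF[3]=4
  step 7: row=4, L[4]='o', prepend. Next row=LF[4]=5
  step 8: row=5, L[5]='w', prepend. Next row=LF[5]=7
Reversed output: wombat5$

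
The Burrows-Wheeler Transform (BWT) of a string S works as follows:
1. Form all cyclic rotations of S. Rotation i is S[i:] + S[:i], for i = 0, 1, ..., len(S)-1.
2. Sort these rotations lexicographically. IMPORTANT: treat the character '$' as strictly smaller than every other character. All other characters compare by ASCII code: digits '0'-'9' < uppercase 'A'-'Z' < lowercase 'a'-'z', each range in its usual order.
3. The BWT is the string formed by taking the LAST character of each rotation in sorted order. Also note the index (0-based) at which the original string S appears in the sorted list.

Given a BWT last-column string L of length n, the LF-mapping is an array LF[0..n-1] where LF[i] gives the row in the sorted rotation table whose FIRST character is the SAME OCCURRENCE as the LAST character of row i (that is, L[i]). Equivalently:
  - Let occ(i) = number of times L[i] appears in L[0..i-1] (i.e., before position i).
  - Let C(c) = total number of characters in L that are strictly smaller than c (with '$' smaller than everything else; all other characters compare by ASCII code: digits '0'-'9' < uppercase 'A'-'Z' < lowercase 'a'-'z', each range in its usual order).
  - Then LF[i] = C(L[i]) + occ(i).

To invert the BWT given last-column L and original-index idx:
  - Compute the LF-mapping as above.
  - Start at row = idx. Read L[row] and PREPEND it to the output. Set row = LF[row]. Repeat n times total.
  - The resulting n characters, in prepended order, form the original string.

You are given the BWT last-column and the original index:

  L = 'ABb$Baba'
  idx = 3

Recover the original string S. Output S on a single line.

LF mapping: 1 2 6 0 3 4 7 5
Walk LF starting at row 3, prepending L[row]:
  step 1: row=3, L[3]='$', prepend. Next row=LF[3]=0
  step 2: row=0, L[0]='A', prepend. Next row=LF[0]=1
  step 3: row=1, L[1]='B', prepend. Next row=LF[1]=2
  step 4: row=2, L[2]='b', prepend. Next row=LF[2]=6
  step 5: row=6, L[6]='b', prepend. Next row=LF[6]=7
  step 6: row=7, L[7]='a', prepend. Next row=LF[7]=5
  step 7: row=5, L[5]='a', prepend. Next row=LF[5]=4
  step 8: row=4, L[4]='B', prepend. Next row=LF[4]=3
Reversed output: BaabbBA$

Answer: BaabbBA$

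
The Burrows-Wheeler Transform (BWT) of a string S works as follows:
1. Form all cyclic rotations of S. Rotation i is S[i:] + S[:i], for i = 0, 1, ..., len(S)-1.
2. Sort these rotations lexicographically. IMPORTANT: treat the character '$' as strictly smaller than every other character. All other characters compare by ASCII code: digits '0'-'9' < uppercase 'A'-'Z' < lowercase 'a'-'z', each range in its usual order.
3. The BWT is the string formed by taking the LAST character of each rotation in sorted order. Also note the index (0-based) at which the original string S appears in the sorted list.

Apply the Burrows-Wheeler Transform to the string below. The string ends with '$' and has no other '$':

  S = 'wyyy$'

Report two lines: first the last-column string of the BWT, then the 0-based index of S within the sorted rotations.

All 5 rotations (rotation i = S[i:]+S[:i]):
  rot[0] = wyyy$
  rot[1] = yyy$w
  rot[2] = yy$wy
  rot[3] = y$wyy
  rot[4] = $wyyy
Sorted (with $ < everything):
  sorted[0] = $wyyy  (last char: 'y')
  sorted[1] = wyyy$  (last char: '$')
  sorted[2] = y$wyy  (last char: 'y')
  sorted[3] = yy$wy  (last char: 'y')
  sorted[4] = yyy$w  (last char: 'w')
Last column: y$yyw
Original string S is at sorted index 1

Answer: y$yyw
1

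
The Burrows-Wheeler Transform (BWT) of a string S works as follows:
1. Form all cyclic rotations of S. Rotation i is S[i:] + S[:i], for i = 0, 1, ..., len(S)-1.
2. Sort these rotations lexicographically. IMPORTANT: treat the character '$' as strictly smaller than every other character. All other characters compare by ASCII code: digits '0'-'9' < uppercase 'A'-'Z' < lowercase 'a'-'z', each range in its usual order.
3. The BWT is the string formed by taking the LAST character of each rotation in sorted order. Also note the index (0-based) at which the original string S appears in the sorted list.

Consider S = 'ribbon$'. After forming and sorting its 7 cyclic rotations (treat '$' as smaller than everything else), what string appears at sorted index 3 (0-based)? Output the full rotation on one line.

All 7 rotations (rotation i = S[i:]+S[:i]):
  rot[0] = ribbon$
  rot[1] = ibbon$r
  rot[2] = bbon$ri
  rot[3] = bon$rib
  rot[4] = on$ribb
  rot[5] = n$ribbo
  rot[6] = $ribbon
Sorted (with $ < everything):
  sorted[0] = $ribbon
  sorted[1] = bbon$ri
  sorted[2] = bon$rib
  sorted[3] = ibbon$r
  sorted[4] = n$ribbo
  sorted[5] = on$ribb
  sorted[6] = ribbon$
sorted[3] = ibbon$r

Answer: ibbon$r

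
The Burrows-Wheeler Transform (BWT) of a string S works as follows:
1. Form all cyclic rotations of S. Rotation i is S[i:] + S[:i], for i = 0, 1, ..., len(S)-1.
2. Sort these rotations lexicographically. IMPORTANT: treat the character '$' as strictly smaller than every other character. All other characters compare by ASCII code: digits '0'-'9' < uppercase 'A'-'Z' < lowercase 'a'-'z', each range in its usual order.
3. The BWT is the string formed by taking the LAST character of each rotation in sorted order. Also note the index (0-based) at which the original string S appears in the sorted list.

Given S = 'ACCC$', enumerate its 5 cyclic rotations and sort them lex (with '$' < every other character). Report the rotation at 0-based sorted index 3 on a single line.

All 5 rotations (rotation i = S[i:]+S[:i]):
  rot[0] = ACCC$
  rot[1] = CCC$A
  rot[2] = CC$AC
  rot[3] = C$ACC
  rot[4] = $ACCC
Sorted (with $ < everything):
  sorted[0] = $ACCC
  sorted[1] = ACCC$
  sorted[2] = C$ACC
  sorted[3] = CC$AC
  sorted[4] = CCC$A
sorted[3] = CC$AC

Answer: CC$AC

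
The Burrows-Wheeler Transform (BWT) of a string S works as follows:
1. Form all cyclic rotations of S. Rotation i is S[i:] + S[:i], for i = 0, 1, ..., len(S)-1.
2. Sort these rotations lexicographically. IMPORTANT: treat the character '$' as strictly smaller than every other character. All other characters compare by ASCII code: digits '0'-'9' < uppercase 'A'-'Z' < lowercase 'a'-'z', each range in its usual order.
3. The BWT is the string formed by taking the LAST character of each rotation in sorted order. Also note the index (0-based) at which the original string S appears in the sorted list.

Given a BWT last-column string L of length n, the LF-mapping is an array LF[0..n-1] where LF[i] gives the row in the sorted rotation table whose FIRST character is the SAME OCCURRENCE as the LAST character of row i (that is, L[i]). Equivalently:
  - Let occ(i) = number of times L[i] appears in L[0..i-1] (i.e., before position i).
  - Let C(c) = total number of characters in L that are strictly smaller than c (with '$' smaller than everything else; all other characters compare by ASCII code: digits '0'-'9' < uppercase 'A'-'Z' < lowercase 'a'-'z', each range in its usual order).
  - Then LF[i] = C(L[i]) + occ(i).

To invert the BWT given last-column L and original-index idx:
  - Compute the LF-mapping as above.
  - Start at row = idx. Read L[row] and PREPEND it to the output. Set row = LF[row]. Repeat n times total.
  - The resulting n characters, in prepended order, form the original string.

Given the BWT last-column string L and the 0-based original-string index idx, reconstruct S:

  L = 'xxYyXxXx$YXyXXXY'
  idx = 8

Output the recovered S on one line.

Answer: YYyxXXxXxYXXyXx$

Derivation:
LF mapping: 10 11 7 14 1 12 2 13 0 8 3 15 4 5 6 9
Walk LF starting at row 8, prepending L[row]:
  step 1: row=8, L[8]='$', prepend. Next row=LF[8]=0
  step 2: row=0, L[0]='x', prepend. Next row=LF[0]=10
  step 3: row=10, L[10]='X', prepend. Next row=LF[10]=3
  step 4: row=3, L[3]='y', prepend. Next row=LF[3]=14
  step 5: row=14, L[14]='X', prepend. Next row=LF[14]=6
  step 6: row=6, L[6]='X', prepend. Next row=LF[6]=2
  step 7: row=2, L[2]='Y', prepend. Next row=LF[2]=7
  step 8: row=7, L[7]='x', prepend. Next row=LF[7]=13
  step 9: row=13, L[13]='X', prepend. Next row=LF[13]=5
  step 10: row=5, L[5]='x', prepend. Next row=LF[5]=12
  step 11: row=12, L[12]='X', prepend. Next row=LF[12]=4
  step 12: row=4, L[4]='X', prepend. Next row=LF[4]=1
  step 13: row=1, L[1]='x', prepend. Next row=LF[1]=11
  step 14: row=11, L[11]='y', prepend. Next row=LF[11]=15
  step 15: row=15, L[15]='Y', prepend. Next row=LF[15]=9
  step 16: row=9, L[9]='Y', prepend. Next row=LF[9]=8
Reversed output: YYyxXXxXxYXXyXx$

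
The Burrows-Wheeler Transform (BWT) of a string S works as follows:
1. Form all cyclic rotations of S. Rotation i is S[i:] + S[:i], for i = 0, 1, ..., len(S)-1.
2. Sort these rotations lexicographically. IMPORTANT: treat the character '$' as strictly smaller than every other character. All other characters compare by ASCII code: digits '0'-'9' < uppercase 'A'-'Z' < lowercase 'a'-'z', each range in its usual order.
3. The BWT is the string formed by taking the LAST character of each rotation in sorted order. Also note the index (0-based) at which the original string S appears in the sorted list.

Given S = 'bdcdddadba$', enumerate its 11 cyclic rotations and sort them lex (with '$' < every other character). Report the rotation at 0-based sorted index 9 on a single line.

Answer: ddadba$bdcd

Derivation:
All 11 rotations (rotation i = S[i:]+S[:i]):
  rot[0] = bdcdddadba$
  rot[1] = dcdddadba$b
  rot[2] = cdddadba$bd
  rot[3] = dddadba$bdc
  rot[4] = ddadba$bdcd
  rot[5] = dadba$bdcdd
  rot[6] = adba$bdcddd
  rot[7] = dba$bdcddda
  rot[8] = ba$bdcdddad
  rot[9] = a$bdcdddadb
  rot[10] = $bdcdddadba
Sorted (with $ < everything):
  sorted[0] = $bdcdddadba
  sorted[1] = a$bdcdddadb
  sorted[2] = adba$bdcddd
  sorted[3] = ba$bdcdddad
  sorted[4] = bdcdddadba$
  sorted[5] = cdddadba$bd
  sorted[6] = dadba$bdcdd
  sorted[7] = dba$bdcddda
  sorted[8] = dcdddadba$b
  sorted[9] = ddadba$bdcd
  sorted[10] = dddadba$bdc
sorted[9] = ddadba$bdcd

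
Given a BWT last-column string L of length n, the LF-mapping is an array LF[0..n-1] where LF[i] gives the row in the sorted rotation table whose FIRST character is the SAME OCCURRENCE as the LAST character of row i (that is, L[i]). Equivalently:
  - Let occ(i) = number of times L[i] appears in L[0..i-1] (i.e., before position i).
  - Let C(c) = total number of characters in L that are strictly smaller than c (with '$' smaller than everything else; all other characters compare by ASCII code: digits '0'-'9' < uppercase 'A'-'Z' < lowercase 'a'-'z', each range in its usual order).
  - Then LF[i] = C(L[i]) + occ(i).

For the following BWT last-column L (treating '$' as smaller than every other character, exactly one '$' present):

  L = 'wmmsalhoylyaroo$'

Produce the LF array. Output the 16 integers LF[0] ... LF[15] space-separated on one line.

Char counts: '$':1, 'a':2, 'h':1, 'l':2, 'm':2, 'o':3, 'r':1, 's':1, 'w':1, 'y':2
C (first-col start): C('$')=0, C('a')=1, C('h')=3, C('l')=4, C('m')=6, C('o')=8, C('r')=11, C('s')=12, C('w')=13, C('y')=14
L[0]='w': occ=0, LF[0]=C('w')+0=13+0=13
L[1]='m': occ=0, LF[1]=C('m')+0=6+0=6
L[2]='m': occ=1, LF[2]=C('m')+1=6+1=7
L[3]='s': occ=0, LF[3]=C('s')+0=12+0=12
L[4]='a': occ=0, LF[4]=C('a')+0=1+0=1
L[5]='l': occ=0, LF[5]=C('l')+0=4+0=4
L[6]='h': occ=0, LF[6]=C('h')+0=3+0=3
L[7]='o': occ=0, LF[7]=C('o')+0=8+0=8
L[8]='y': occ=0, LF[8]=C('y')+0=14+0=14
L[9]='l': occ=1, LF[9]=C('l')+1=4+1=5
L[10]='y': occ=1, LF[10]=C('y')+1=14+1=15
L[11]='a': occ=1, LF[11]=C('a')+1=1+1=2
L[12]='r': occ=0, LF[12]=C('r')+0=11+0=11
L[13]='o': occ=1, LF[13]=C('o')+1=8+1=9
L[14]='o': occ=2, LF[14]=C('o')+2=8+2=10
L[15]='$': occ=0, LF[15]=C('$')+0=0+0=0

Answer: 13 6 7 12 1 4 3 8 14 5 15 2 11 9 10 0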